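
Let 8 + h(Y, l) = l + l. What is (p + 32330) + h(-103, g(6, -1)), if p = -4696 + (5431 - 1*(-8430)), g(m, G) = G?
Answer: 41485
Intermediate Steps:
h(Y, l) = -8 + 2*l (h(Y, l) = -8 + (l + l) = -8 + 2*l)
p = 9165 (p = -4696 + (5431 + 8430) = -4696 + 13861 = 9165)
(p + 32330) + h(-103, g(6, -1)) = (9165 + 32330) + (-8 + 2*(-1)) = 41495 + (-8 - 2) = 41495 - 10 = 41485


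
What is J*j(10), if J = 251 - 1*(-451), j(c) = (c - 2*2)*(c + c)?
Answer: 84240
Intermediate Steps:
j(c) = 2*c*(-4 + c) (j(c) = (c - 4)*(2*c) = (-4 + c)*(2*c) = 2*c*(-4 + c))
J = 702 (J = 251 + 451 = 702)
J*j(10) = 702*(2*10*(-4 + 10)) = 702*(2*10*6) = 702*120 = 84240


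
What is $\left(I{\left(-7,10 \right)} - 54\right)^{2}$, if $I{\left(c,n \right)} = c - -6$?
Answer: $3025$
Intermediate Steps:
$I{\left(c,n \right)} = 6 + c$ ($I{\left(c,n \right)} = c + 6 = 6 + c$)
$\left(I{\left(-7,10 \right)} - 54\right)^{2} = \left(\left(6 - 7\right) - 54\right)^{2} = \left(-1 - 54\right)^{2} = \left(-55\right)^{2} = 3025$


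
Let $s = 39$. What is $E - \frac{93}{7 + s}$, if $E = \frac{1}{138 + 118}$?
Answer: $- \frac{11881}{5888} \approx -2.0178$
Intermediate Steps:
$E = \frac{1}{256} \approx 0.0039063$
$E - \frac{93}{7 + s} = \frac{1}{256} - \frac{93}{7 + 39} = \frac{1}{256} - \frac{93}{46} = - \frac{11881}{5888}$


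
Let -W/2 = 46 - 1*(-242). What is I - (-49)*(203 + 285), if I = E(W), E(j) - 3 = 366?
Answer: 24281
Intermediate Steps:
W = -576 (W = -2*(46 - 1*(-242)) = -2*(46 + 242) = -2*288 = -576)
E(j) = 369 (E(j) = 3 + 366 = 369)
I = 369
I - (-49)*(203 + 285) = 369 - (-49)*(203 + 285) = 369 - (-49)*488 = 369 - 1*(-23912) = 369 + 23912 = 24281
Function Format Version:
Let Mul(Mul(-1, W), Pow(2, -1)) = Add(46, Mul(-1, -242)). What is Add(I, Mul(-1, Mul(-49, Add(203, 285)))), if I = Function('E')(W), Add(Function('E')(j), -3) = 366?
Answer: 24281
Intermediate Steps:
W = -576 (W = Mul(-2, Add(46, Mul(-1, -242))) = Mul(-2, Add(46, 242)) = Mul(-2, 288) = -576)
Function('E')(j) = 369 (Function('E')(j) = Add(3, 366) = 369)
I = 369
Add(I, Mul(-1, Mul(-49, Add(203, 285)))) = Add(369, Mul(-1, Mul(-49, Add(203, 285)))) = Add(369, Mul(-1, Mul(-49, 488))) = Add(369, Mul(-1, -23912)) = Add(369, 23912) = 24281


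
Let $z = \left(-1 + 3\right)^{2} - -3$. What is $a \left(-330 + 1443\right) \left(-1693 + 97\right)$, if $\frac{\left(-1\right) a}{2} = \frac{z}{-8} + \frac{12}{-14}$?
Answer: $-6153777$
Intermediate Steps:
$z = 7$ ($z = 2^{2} + 3 = 4 + 3 = 7$)
$a = \frac{97}{28}$ ($a = - 2 \left(\frac{7}{-8} + \frac{12}{-14}\right) = - 2 \left(7 \left(- \frac{1}{8}\right) + 12 \left(- \frac{1}{14}\right)\right) = - 2 \left(- \frac{7}{8} - \frac{6}{7}\right) = \left(-2\right) \left(- \frac{97}{56}\right) = \frac{97}{28} \approx 3.4643$)
$a \left(-330 + 1443\right) \left(-1693 + 97\right) = \frac{97 \left(-330 + 1443\right) \left(-1693 + 97\right)}{28} = \frac{97 \cdot 1113 \left(-1596\right)}{28} = \frac{97}{28} \left(-1776348\right) = -6153777$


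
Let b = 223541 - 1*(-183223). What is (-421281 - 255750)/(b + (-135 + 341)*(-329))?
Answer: -677031/338990 ≈ -1.9972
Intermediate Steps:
b = 406764 (b = 223541 + 183223 = 406764)
(-421281 - 255750)/(b + (-135 + 341)*(-329)) = (-421281 - 255750)/(406764 + (-135 + 341)*(-329)) = -677031/(406764 + 206*(-329)) = -677031/(406764 - 67774) = -677031/338990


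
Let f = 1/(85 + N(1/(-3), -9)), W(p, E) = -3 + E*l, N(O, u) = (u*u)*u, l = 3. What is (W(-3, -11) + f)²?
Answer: 537544225/414736 ≈ 1296.1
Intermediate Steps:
N(O, u) = u³ (N(O, u) = u²*u = u³)
W(p, E) = -3 + 3*E (W(p, E) = -3 + E*3 = -3 + 3*E)
f = -1/644 (f = 1/(85 + (-9)³) = 1/(85 - 729) = 1/(-644) = -1/644 ≈ -0.0015528)
(W(-3, -11) + f)² = ((-3 + 3*(-11)) - 1/644)² = ((-3 - 33) - 1/644)² = (-36 - 1/644)² = (-23185/644)² = 537544225/414736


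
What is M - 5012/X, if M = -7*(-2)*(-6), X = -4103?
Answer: -339640/4103 ≈ -82.778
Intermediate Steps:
M = -84 (M = 14*(-6) = -84)
M - 5012/X = -84 - 5012/(-4103) = -84 - 5012*(-1)/4103 = -84 - 1*(-5012/4103) = -84 + 5012/4103 = -339640/4103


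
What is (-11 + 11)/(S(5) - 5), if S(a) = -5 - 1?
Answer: 0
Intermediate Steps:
S(a) = -6
(-11 + 11)/(S(5) - 5) = (-11 + 11)/(-6 - 5) = 0/(-11) = 0*(-1/11) = 0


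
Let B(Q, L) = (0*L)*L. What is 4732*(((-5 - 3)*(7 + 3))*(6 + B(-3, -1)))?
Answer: -2271360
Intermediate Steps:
B(Q, L) = 0 (B(Q, L) = 0*L = 0)
4732*(((-5 - 3)*(7 + 3))*(6 + B(-3, -1))) = 4732*(((-5 - 3)*(7 + 3))*(6 + 0)) = 4732*(-8*10*6) = 4732*(-80*6) = 4732*(-480) = -2271360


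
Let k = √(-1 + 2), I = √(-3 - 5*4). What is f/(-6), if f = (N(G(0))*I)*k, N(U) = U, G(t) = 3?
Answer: -I*√23/2 ≈ -2.3979*I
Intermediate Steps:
I = I*√23 (I = √(-3 - 20) = √(-23) = I*√23 ≈ 4.7958*I)
k = 1 (k = √1 = 1)
f = 3*I*√23 (f = (3*(I*√23))*1 = (3*I*√23)*1 = 3*I*√23 ≈ 14.387*I)
f/(-6) = (3*I*√23)/(-6) = (3*I*√23)*(-⅙) = -I*√23/2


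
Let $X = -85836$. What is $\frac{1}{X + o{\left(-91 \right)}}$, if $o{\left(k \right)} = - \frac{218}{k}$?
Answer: $- \frac{91}{7810858} \approx -1.165 \cdot 10^{-5}$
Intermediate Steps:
$\frac{1}{X + o{\left(-91 \right)}} = \frac{1}{-85836 - \frac{218}{-91}} = \frac{1}{-85836 - - \frac{218}{91}} = \frac{1}{-85836 + \frac{218}{91}} = \frac{1}{- \frac{7810858}{91}} = - \frac{91}{7810858}$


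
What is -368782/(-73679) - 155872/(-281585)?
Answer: 115327972558/20746901215 ≈ 5.5588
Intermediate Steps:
-368782/(-73679) - 155872/(-281585) = -368782*(-1/73679) - 155872*(-1/281585) = 368782/73679 + 155872/281585 = 115327972558/20746901215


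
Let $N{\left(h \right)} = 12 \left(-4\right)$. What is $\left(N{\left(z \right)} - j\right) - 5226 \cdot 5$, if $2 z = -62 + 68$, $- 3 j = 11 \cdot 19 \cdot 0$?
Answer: $-26178$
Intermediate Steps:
$j = 0$ ($j = - \frac{11 \cdot 19 \cdot 0}{3} = - \frac{209 \cdot 0}{3} = \left(- \frac{1}{3}\right) 0 = 0$)
$z = 3$ ($z = \frac{-62 + 68}{2} = \frac{1}{2} \cdot 6 = 3$)
$N{\left(h \right)} = -48$
$\left(N{\left(z \right)} - j\right) - 5226 \cdot 5 = \left(-48 - 0\right) - 5226 \cdot 5 = \left(-48 + 0\right) - 26130 = -48 - 26130 = -26178$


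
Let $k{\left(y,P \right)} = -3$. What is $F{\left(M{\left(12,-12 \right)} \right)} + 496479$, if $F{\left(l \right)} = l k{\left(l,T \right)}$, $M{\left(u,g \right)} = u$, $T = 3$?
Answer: $496443$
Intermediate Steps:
$F{\left(l \right)} = - 3 l$ ($F{\left(l \right)} = l \left(-3\right) = - 3 l$)
$F{\left(M{\left(12,-12 \right)} \right)} + 496479 = \left(-3\right) 12 + 496479 = -36 + 496479 = 496443$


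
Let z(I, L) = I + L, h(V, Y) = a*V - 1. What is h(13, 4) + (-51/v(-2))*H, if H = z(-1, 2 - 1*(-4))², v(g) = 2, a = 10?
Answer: -1017/2 ≈ -508.50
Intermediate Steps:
h(V, Y) = -1 + 10*V (h(V, Y) = 10*V - 1 = -1 + 10*V)
H = 25 (H = (-1 + (2 - 1*(-4)))² = (-1 + (2 + 4))² = (-1 + 6)² = 5² = 25)
h(13, 4) + (-51/v(-2))*H = (-1 + 10*13) - 51/2*25 = (-1 + 130) - 51*½*25 = 129 - 51/2*25 = 129 - 1275/2 = -1017/2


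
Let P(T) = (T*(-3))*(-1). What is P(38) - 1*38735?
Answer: -38621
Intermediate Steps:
P(T) = 3*T (P(T) = -3*T*(-1) = 3*T)
P(38) - 1*38735 = 3*38 - 1*38735 = 114 - 38735 = -38621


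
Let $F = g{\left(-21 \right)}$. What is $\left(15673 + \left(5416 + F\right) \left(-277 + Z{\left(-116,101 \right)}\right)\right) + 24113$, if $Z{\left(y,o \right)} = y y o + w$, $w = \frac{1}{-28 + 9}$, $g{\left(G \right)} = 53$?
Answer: $\frac{141192835134}{19} \approx 7.4312 \cdot 10^{9}$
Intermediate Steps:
$w = - \frac{1}{19}$ ($w = \frac{1}{-19} = - \frac{1}{19} \approx -0.052632$)
$F = 53$
$Z{\left(y,o \right)} = - \frac{1}{19} + o y^{2}$ ($Z{\left(y,o \right)} = y y o - \frac{1}{19} = y^{2} o - \frac{1}{19} = o y^{2} - \frac{1}{19} = - \frac{1}{19} + o y^{2}$)
$\left(15673 + \left(5416 + F\right) \left(-277 + Z{\left(-116,101 \right)}\right)\right) + 24113 = \left(15673 + \left(5416 + 53\right) \left(-277 - \left(\frac{1}{19} - 101 \left(-116\right)^{2}\right)\right)\right) + 24113 = \left(15673 + 5469 \left(-277 + \left(- \frac{1}{19} + 101 \cdot 13456\right)\right)\right) + 24113 = \left(15673 + 5469 \left(-277 + \left(- \frac{1}{19} + 1359056\right)\right)\right) + 24113 = \left(15673 + 5469 \left(-277 + \frac{25822063}{19}\right)\right) + 24113 = \left(15673 + 5469 \cdot \frac{25816800}{19}\right) + 24113 = \left(15673 + \frac{141192079200}{19}\right) + 24113 = \frac{141192376987}{19} + 24113 = \frac{141192835134}{19}$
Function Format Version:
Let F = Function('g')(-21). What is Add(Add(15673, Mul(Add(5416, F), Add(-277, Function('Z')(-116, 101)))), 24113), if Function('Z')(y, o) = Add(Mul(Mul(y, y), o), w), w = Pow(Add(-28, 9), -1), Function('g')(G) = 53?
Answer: Rational(141192835134, 19) ≈ 7.4312e+9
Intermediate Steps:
w = Rational(-1, 19) (w = Pow(-19, -1) = Rational(-1, 19) ≈ -0.052632)
F = 53
Function('Z')(y, o) = Add(Rational(-1, 19), Mul(o, Pow(y, 2))) (Function('Z')(y, o) = Add(Mul(Mul(y, y), o), Rational(-1, 19)) = Add(Mul(Pow(y, 2), o), Rational(-1, 19)) = Add(Mul(o, Pow(y, 2)), Rational(-1, 19)) = Add(Rational(-1, 19), Mul(o, Pow(y, 2))))
Add(Add(15673, Mul(Add(5416, F), Add(-277, Function('Z')(-116, 101)))), 24113) = Add(Add(15673, Mul(Add(5416, 53), Add(-277, Add(Rational(-1, 19), Mul(101, Pow(-116, 2)))))), 24113) = Add(Add(15673, Mul(5469, Add(-277, Add(Rational(-1, 19), Mul(101, 13456))))), 24113) = Add(Add(15673, Mul(5469, Add(-277, Add(Rational(-1, 19), 1359056)))), 24113) = Add(Add(15673, Mul(5469, Add(-277, Rational(25822063, 19)))), 24113) = Add(Add(15673, Mul(5469, Rational(25816800, 19))), 24113) = Add(Add(15673, Rational(141192079200, 19)), 24113) = Add(Rational(141192376987, 19), 24113) = Rational(141192835134, 19)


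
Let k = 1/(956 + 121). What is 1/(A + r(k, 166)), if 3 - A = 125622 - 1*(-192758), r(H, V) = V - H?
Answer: -1077/342713248 ≈ -3.1426e-6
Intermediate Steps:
k = 1/1077 ≈ 0.00092851
A = -318377 (A = 3 - (125622 - 1*(-192758)) = 3 - (125622 + 192758) = 3 - 1*318380 = 3 - 318380 = -318377)
1/(A + r(k, 166)) = 1/(-318377 + (166 - 1*1/1077)) = 1/(-318377 + (166 - 1/1077)) = 1/(-318377 + 178781/1077) = 1/(-342713248/1077) = -1077/342713248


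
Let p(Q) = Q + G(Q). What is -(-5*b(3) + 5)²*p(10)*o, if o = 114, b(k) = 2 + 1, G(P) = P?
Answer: -228000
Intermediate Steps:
b(k) = 3
p(Q) = 2*Q (p(Q) = Q + Q = 2*Q)
-(-5*b(3) + 5)²*p(10)*o = -(-5*3 + 5)²*(2*10)*114 = -(-15 + 5)²*20*114 = -(-10)²*20*114 = -100*20*114 = -2000*114 = -1*228000 = -228000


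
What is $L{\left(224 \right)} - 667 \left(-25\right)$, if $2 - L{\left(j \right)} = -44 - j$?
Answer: $16945$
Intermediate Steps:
$L{\left(j \right)} = 46 + j$ ($L{\left(j \right)} = 2 - \left(-44 - j\right) = 2 + \left(44 + j\right) = 46 + j$)
$L{\left(224 \right)} - 667 \left(-25\right) = \left(46 + 224\right) - 667 \left(-25\right) = 270 - -16675 = 270 + 16675 = 16945$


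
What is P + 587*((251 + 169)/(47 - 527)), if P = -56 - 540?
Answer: -8877/8 ≈ -1109.6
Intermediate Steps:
P = -596
P + 587*((251 + 169)/(47 - 527)) = -596 + 587*((251 + 169)/(47 - 527)) = -596 + 587*(420/(-480)) = -596 + 587*(420*(-1/480)) = -596 + 587*(-7/8) = -596 - 4109/8 = -8877/8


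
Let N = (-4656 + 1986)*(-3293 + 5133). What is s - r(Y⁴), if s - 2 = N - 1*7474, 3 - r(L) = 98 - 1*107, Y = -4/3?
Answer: -4920284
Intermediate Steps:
Y = -4/3 (Y = -4*⅓ = -4/3 ≈ -1.3333)
N = -4912800 (N = -2670*1840 = -4912800)
r(L) = 12 (r(L) = 3 - (98 - 1*107) = 3 - (98 - 107) = 3 - 1*(-9) = 3 + 9 = 12)
s = -4920272 (s = 2 + (-4912800 - 1*7474) = 2 + (-4912800 - 7474) = 2 - 4920274 = -4920272)
s - r(Y⁴) = -4920272 - 1*12 = -4920272 - 12 = -4920284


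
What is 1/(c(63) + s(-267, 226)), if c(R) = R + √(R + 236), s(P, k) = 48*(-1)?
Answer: -15/74 + √299/74 ≈ 0.030968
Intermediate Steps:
s(P, k) = -48
c(R) = R + √(236 + R)
1/(c(63) + s(-267, 226)) = 1/((63 + √(236 + 63)) - 48) = 1/((63 + √299) - 48) = 1/(15 + √299)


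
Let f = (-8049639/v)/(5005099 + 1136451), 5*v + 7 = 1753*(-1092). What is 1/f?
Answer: 2351332951730/8049639 ≈ 2.9210e+5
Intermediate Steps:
v = -1914283/5 (v = -7/5 + (1753*(-1092))/5 = -7/5 + (⅕)*(-1914276) = -7/5 - 1914276/5 = -1914283/5 ≈ -3.8286e+5)
f = 8049639/2351332951730 (f = (-8049639/(-1914283/5))/(5005099 + 1136451) = -8049639*(-5/1914283)/6141550 = (40248195/1914283)*(1/6141550) = 8049639/2351332951730 ≈ 3.4234e-6)
1/f = 1/(8049639/2351332951730) = 2351332951730/8049639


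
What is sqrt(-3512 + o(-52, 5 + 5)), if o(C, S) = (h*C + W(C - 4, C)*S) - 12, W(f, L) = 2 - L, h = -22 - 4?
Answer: 4*I*sqrt(102) ≈ 40.398*I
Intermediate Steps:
h = -26
o(C, S) = -12 - 26*C + S*(2 - C) (o(C, S) = (-26*C + (2 - C)*S) - 12 = (-26*C + S*(2 - C)) - 12 = -12 - 26*C + S*(2 - C))
sqrt(-3512 + o(-52, 5 + 5)) = sqrt(-3512 + (-12 - 26*(-52) - (5 + 5)*(-2 - 52))) = sqrt(-3512 + (-12 + 1352 - 1*10*(-54))) = sqrt(-3512 + (-12 + 1352 + 540)) = sqrt(-3512 + 1880) = sqrt(-1632) = 4*I*sqrt(102)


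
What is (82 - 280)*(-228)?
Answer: 45144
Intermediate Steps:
(82 - 280)*(-228) = -198*(-228) = 45144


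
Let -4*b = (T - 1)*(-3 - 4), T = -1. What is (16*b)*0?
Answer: 0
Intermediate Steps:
b = -7/2 (b = -(-1 - 1)*(-3 - 4)/4 = -(-1)*(-7)/2 = -¼*14 = -7/2 ≈ -3.5000)
(16*b)*0 = (16*(-7/2))*0 = -56*0 = 0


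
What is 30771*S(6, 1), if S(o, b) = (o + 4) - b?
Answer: 276939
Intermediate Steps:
S(o, b) = 4 + o - b (S(o, b) = (4 + o) - b = 4 + o - b)
30771*S(6, 1) = 30771*(4 + 6 - 1*1) = 30771*(4 + 6 - 1) = 30771*9 = 276939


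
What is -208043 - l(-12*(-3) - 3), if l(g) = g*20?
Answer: -208703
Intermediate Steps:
l(g) = 20*g
-208043 - l(-12*(-3) - 3) = -208043 - 20*(-12*(-3) - 3) = -208043 - 20*(36 - 3) = -208043 - 20*33 = -208043 - 1*660 = -208043 - 660 = -208703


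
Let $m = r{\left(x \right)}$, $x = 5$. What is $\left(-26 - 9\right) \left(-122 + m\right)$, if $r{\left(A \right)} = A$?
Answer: $4095$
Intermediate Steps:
$m = 5$
$\left(-26 - 9\right) \left(-122 + m\right) = \left(-26 - 9\right) \left(-122 + 5\right) = \left(-35\right) \left(-117\right) = 4095$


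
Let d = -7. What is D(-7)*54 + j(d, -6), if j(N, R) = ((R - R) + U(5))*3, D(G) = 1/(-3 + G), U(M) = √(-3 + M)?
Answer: -27/5 + 3*√2 ≈ -1.1574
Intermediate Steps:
j(N, R) = 3*√2 (j(N, R) = ((R - R) + √(-3 + 5))*3 = (0 + √2)*3 = √2*3 = 3*√2)
D(-7)*54 + j(d, -6) = 54/(-3 - 7) + 3*√2 = 54/(-10) + 3*√2 = -⅒*54 + 3*√2 = -27/5 + 3*√2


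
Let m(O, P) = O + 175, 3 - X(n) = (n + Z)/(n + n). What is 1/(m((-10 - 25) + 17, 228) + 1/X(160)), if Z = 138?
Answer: 331/52127 ≈ 0.0063499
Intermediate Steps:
X(n) = 3 - (138 + n)/(2*n) (X(n) = 3 - (n + 138)/(n + n) = 3 - (138 + n)/(2*n))
m(O, P) = 175 + O
1/(m((-10 - 25) + 17, 228) + 1/X(160)) = 1/((175 + ((-10 - 25) + 17)) + 1/(5/2 - 69/160)) = 1/((175 + (-35 + 17)) + 1/(5/2 - 69*1/160)) = 1/((175 - 18) + 1/(5/2 - 69/160)) = 1/(157 + 1/(331/160)) = 1/(157 + 160/331) = 1/(52127/331) = 331/52127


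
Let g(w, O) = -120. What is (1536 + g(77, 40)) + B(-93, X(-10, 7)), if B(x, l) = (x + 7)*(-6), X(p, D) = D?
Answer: 1932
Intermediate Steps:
B(x, l) = -42 - 6*x (B(x, l) = (7 + x)*(-6) = -42 - 6*x)
(1536 + g(77, 40)) + B(-93, X(-10, 7)) = (1536 - 120) + (-42 - 6*(-93)) = 1416 + (-42 + 558) = 1416 + 516 = 1932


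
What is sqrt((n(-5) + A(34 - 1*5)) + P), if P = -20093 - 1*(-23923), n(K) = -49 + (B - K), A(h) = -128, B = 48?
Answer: sqrt(3706) ≈ 60.877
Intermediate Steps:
n(K) = -1 - K (n(K) = -49 + (48 - K) = -1 - K)
P = 3830 (P = -20093 + 23923 = 3830)
sqrt((n(-5) + A(34 - 1*5)) + P) = sqrt(((-1 - 1*(-5)) - 128) + 3830) = sqrt(((-1 + 5) - 128) + 3830) = sqrt((4 - 128) + 3830) = sqrt(-124 + 3830) = sqrt(3706)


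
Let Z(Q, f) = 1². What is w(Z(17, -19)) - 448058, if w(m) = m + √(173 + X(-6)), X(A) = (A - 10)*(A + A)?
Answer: -448057 + √365 ≈ -4.4804e+5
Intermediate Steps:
Z(Q, f) = 1
X(A) = 2*A*(-10 + A) (X(A) = (-10 + A)*(2*A) = 2*A*(-10 + A))
w(m) = m + √365 (w(m) = m + √(173 + 2*(-6)*(-10 - 6)) = m + √(173 + 2*(-6)*(-16)) = m + √(173 + 192) = m + √365)
w(Z(17, -19)) - 448058 = (1 + √365) - 448058 = -448057 + √365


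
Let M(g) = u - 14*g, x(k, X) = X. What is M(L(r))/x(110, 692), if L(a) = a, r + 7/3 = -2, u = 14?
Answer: 56/519 ≈ 0.10790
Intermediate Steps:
r = -13/3 (r = -7/3 - 2 = -13/3 ≈ -4.3333)
M(g) = 14 - 14*g
M(L(r))/x(110, 692) = (14 - 14*(-13/3))/692 = (14 + 182/3)*(1/692) = (224/3)*(1/692) = 56/519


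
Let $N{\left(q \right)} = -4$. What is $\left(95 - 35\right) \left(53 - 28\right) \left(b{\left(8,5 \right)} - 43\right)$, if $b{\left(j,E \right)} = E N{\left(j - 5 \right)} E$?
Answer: $-214500$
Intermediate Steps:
$b{\left(j,E \right)} = - 4 E^{2}$ ($b{\left(j,E \right)} = E \left(-4\right) E = - 4 E E = - 4 E^{2}$)
$\left(95 - 35\right) \left(53 - 28\right) \left(b{\left(8,5 \right)} - 43\right) = \left(95 - 35\right) \left(53 - 28\right) \left(- 4 \cdot 5^{2} - 43\right) = 60 \cdot 25 \left(\left(-4\right) 25 - 43\right) = 60 \cdot 25 \left(-100 - 43\right) = 60 \cdot 25 \left(-143\right) = 60 \left(-3575\right) = -214500$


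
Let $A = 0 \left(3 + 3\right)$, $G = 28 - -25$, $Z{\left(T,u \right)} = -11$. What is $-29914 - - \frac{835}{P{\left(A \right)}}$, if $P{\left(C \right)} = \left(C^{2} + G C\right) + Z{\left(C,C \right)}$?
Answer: $- \frac{329889}{11} \approx -29990.0$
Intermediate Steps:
$G = 53$ ($G = 28 + 25 = 53$)
$A = 0$ ($A = 0 \cdot 6 = 0$)
$P{\left(C \right)} = -11 + C^{2} + 53 C$ ($P{\left(C \right)} = \left(C^{2} + 53 C\right) - 11 = -11 + C^{2} + 53 C$)
$-29914 - - \frac{835}{P{\left(A \right)}} = -29914 - - \frac{835}{-11 + 0^{2} + 53 \cdot 0} = -29914 - - \frac{835}{-11 + 0 + 0} = -29914 - - \frac{835}{-11} = -29914 - \left(-835\right) \left(- \frac{1}{11}\right) = -29914 - \frac{835}{11} = - \frac{329889}{11}$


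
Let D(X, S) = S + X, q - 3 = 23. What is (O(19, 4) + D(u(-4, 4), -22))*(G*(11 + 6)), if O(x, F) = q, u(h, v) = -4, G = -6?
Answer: 0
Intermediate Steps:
q = 26 (q = 3 + 23 = 26)
O(x, F) = 26
(O(19, 4) + D(u(-4, 4), -22))*(G*(11 + 6)) = (26 + (-22 - 4))*(-6*(11 + 6)) = (26 - 26)*(-6*17) = 0*(-102) = 0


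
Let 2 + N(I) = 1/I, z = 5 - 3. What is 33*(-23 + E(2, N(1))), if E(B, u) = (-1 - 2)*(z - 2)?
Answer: -759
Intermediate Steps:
z = 2
N(I) = -2 + 1/I
E(B, u) = 0 (E(B, u) = (-1 - 2)*(2 - 2) = -3*0 = 0)
33*(-23 + E(2, N(1))) = 33*(-23 + 0) = 33*(-23) = -759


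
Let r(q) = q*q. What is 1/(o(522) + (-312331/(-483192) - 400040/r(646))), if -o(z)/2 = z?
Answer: -50410938168/52644758298413 ≈ -0.00095757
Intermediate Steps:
o(z) = -2*z
r(q) = q**2
1/(o(522) + (-312331/(-483192) - 400040/r(646))) = 1/(-2*522 + (-312331/(-483192) - 400040/(646**2))) = 1/(-1044 + (-312331*(-1/483192) - 400040/417316)) = 1/(-1044 + (312331/483192 - 400040*1/417316)) = 1/(-1044 + (312331/483192 - 100010/104329)) = 1/(-1044 - 15738851021/50410938168) = 1/(-52644758298413/50410938168) = -50410938168/52644758298413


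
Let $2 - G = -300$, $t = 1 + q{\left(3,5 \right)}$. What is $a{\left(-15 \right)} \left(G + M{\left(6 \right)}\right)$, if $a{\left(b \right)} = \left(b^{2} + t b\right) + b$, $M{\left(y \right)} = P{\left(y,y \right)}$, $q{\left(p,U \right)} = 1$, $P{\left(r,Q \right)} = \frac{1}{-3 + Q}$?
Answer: $54420$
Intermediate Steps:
$M{\left(y \right)} = \frac{1}{-3 + y}$
$t = 2$ ($t = 1 + 1 = 2$)
$a{\left(b \right)} = b^{2} + 3 b$ ($a{\left(b \right)} = \left(b^{2} + 2 b\right) + b = b^{2} + 3 b$)
$G = 302$ ($G = 2 - -300 = 2 + 300 = 302$)
$a{\left(-15 \right)} \left(G + M{\left(6 \right)}\right) = - 15 \left(3 - 15\right) \left(302 + \frac{1}{-3 + 6}\right) = \left(-15\right) \left(-12\right) \left(302 + \frac{1}{3}\right) = 180 \left(302 + \frac{1}{3}\right) = 180 \cdot \frac{907}{3} = 54420$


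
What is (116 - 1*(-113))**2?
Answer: 52441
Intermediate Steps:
(116 - 1*(-113))**2 = (116 + 113)**2 = 229**2 = 52441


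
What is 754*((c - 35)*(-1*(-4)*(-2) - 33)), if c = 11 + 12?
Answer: 370968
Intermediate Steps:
c = 23
754*((c - 35)*(-1*(-4)*(-2) - 33)) = 754*((23 - 35)*(-1*(-4)*(-2) - 33)) = 754*(-12*(4*(-2) - 33)) = 754*(-12*(-8 - 33)) = 754*(-12*(-41)) = 754*492 = 370968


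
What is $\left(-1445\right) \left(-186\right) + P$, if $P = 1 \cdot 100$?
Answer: $268870$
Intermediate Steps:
$P = 100$
$\left(-1445\right) \left(-186\right) + P = \left(-1445\right) \left(-186\right) + 100 = 268770 + 100 = 268870$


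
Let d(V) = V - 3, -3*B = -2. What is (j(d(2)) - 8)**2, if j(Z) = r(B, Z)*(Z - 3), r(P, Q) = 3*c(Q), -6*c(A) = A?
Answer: 100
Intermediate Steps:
B = 2/3 (B = -1/3*(-2) = 2/3 ≈ 0.66667)
c(A) = -A/6
r(P, Q) = -Q/2 (r(P, Q) = 3*(-Q/6) = -Q/2)
d(V) = -3 + V
j(Z) = -Z*(-3 + Z)/2 (j(Z) = (-Z/2)*(Z - 3) = (-Z/2)*(-3 + Z) = -Z*(-3 + Z)/2)
(j(d(2)) - 8)**2 = ((-3 + 2)*(3 - (-3 + 2))/2 - 8)**2 = ((1/2)*(-1)*(3 - 1*(-1)) - 8)**2 = ((1/2)*(-1)*(3 + 1) - 8)**2 = ((1/2)*(-1)*4 - 8)**2 = (-2 - 8)**2 = (-10)**2 = 100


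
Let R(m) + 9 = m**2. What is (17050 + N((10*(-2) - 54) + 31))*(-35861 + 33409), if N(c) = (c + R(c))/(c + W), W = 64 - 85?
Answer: -667804039/16 ≈ -4.1738e+7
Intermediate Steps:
W = -21
R(m) = -9 + m**2
N(c) = (-9 + c + c**2)/(-21 + c) (N(c) = (c + (-9 + c**2))/(c - 21) = (-9 + c + c**2)/(-21 + c))
(17050 + N((10*(-2) - 54) + 31))*(-35861 + 33409) = (17050 + (-9 + ((10*(-2) - 54) + 31) + ((10*(-2) - 54) + 31)**2)/(-21 + ((10*(-2) - 54) + 31)))*(-35861 + 33409) = (17050 + (-9 + ((-20 - 54) + 31) + ((-20 - 54) + 31)**2)/(-21 + ((-20 - 54) + 31)))*(-2452) = (17050 + (-9 + (-74 + 31) + (-74 + 31)**2)/(-21 + (-74 + 31)))*(-2452) = (17050 + (-9 - 43 + (-43)**2)/(-21 - 43))*(-2452) = (17050 + (-9 - 43 + 1849)/(-64))*(-2452) = (17050 - 1/64*1797)*(-2452) = (17050 - 1797/64)*(-2452) = (1089403/64)*(-2452) = -667804039/16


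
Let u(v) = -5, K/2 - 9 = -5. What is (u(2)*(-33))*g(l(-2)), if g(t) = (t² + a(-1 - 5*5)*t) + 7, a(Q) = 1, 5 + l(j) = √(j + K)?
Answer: 5445 - 1485*√6 ≈ 1807.5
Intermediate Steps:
K = 8 (K = 18 + 2*(-5) = 18 - 10 = 8)
l(j) = -5 + √(8 + j) (l(j) = -5 + √(j + 8) = -5 + √(8 + j))
g(t) = 7 + t + t² (g(t) = (t² + 1*t) + 7 = (t² + t) + 7 = (t + t²) + 7 = 7 + t + t²)
(u(2)*(-33))*g(l(-2)) = (-5*(-33))*(7 + (-5 + √(8 - 2)) + (-5 + √(8 - 2))²) = 165*(7 + (-5 + √6) + (-5 + √6)²) = 165*(2 + √6 + (-5 + √6)²) = 330 + 165*√6 + 165*(-5 + √6)²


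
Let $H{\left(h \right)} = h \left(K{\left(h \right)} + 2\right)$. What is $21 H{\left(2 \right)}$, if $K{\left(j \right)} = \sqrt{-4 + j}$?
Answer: $84 + 42 i \sqrt{2} \approx 84.0 + 59.397 i$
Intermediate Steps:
$H{\left(h \right)} = h \left(2 + \sqrt{-4 + h}\right)$ ($H{\left(h \right)} = h \left(\sqrt{-4 + h} + 2\right) = h \left(2 + \sqrt{-4 + h}\right)$)
$21 H{\left(2 \right)} = 21 \cdot 2 \left(2 + \sqrt{-4 + 2}\right) = 21 \cdot 2 \left(2 + \sqrt{-2}\right) = 21 \cdot 2 \left(2 + i \sqrt{2}\right) = 21 \left(4 + 2 i \sqrt{2}\right) = 84 + 42 i \sqrt{2}$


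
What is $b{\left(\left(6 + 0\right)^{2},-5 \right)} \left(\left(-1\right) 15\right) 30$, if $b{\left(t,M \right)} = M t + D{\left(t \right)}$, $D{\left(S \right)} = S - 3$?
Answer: $66150$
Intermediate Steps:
$D{\left(S \right)} = -3 + S$ ($D{\left(S \right)} = S - 3 = -3 + S$)
$b{\left(t,M \right)} = -3 + t + M t$ ($b{\left(t,M \right)} = M t + \left(-3 + t\right) = -3 + t + M t$)
$b{\left(\left(6 + 0\right)^{2},-5 \right)} \left(\left(-1\right) 15\right) 30 = \left(-3 + \left(6 + 0\right)^{2} - 5 \left(6 + 0\right)^{2}\right) \left(\left(-1\right) 15\right) 30 = \left(-3 + 6^{2} - 5 \cdot 6^{2}\right) \left(-15\right) 30 = \left(-3 + 36 - 180\right) \left(-15\right) 30 = \left(-147\right) \left(-15\right) 30 = 2205 \cdot 30 = 66150$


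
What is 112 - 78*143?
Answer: -11042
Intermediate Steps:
112 - 78*143 = 112 - 11154 = -11042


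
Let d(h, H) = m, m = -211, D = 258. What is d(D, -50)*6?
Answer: -1266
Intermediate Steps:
d(h, H) = -211
d(D, -50)*6 = -211*6 = -1266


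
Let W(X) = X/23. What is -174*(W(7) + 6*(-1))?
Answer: 22794/23 ≈ 991.04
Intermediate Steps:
W(X) = X/23 (W(X) = X*(1/23) = X/23)
-174*(W(7) + 6*(-1)) = -174*((1/23)*7 + 6*(-1)) = -174*(7/23 - 6) = -174*(-131/23) = 22794/23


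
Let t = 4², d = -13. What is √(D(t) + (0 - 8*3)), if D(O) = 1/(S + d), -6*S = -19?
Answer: 3*I*√9322/59 ≈ 4.9093*I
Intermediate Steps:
S = 19/6 (S = -⅙*(-19) = 19/6 ≈ 3.1667)
t = 16
D(O) = -6/59 (D(O) = 1/(19/6 - 13) = 1/(-59/6) = -6/59)
√(D(t) + (0 - 8*3)) = √(-6/59 + (0 - 8*3)) = √(-6/59 + (0 - 24)) = √(-6/59 - 24) = √(-1422/59) = 3*I*√9322/59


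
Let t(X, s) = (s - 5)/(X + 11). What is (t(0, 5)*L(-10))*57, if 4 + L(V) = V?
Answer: 0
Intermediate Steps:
t(X, s) = (-5 + s)/(11 + X)
L(V) = -4 + V
(t(0, 5)*L(-10))*57 = (((-5 + 5)/(11 + 0))*(-4 - 10))*57 = ((0/11)*(-14))*57 = (((1/11)*0)*(-14))*57 = (0*(-14))*57 = 0*57 = 0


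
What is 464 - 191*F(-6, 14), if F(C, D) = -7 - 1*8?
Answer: 3329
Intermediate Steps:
F(C, D) = -15 (F(C, D) = -7 - 8 = -15)
464 - 191*F(-6, 14) = 464 - 191*(-15) = 464 + 2865 = 3329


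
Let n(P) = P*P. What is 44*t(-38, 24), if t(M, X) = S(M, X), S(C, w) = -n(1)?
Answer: -44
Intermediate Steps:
n(P) = P**2
S(C, w) = -1 (S(C, w) = -1*1**2 = -1*1 = -1)
t(M, X) = -1
44*t(-38, 24) = 44*(-1) = -44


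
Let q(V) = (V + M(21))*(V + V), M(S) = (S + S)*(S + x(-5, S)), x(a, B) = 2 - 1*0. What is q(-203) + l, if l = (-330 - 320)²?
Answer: 112722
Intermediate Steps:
x(a, B) = 2 (x(a, B) = 2 + 0 = 2)
M(S) = 2*S*(2 + S) (M(S) = (S + S)*(S + 2) = (2*S)*(2 + S) = 2*S*(2 + S))
l = 422500 (l = (-650)² = 422500)
q(V) = 2*V*(966 + V) (q(V) = (V + 2*21*(2 + 21))*(V + V) = (V + 2*21*23)*(2*V) = (V + 966)*(2*V) = (966 + V)*(2*V) = 2*V*(966 + V))
q(-203) + l = 2*(-203)*(966 - 203) + 422500 = 2*(-203)*763 + 422500 = -309778 + 422500 = 112722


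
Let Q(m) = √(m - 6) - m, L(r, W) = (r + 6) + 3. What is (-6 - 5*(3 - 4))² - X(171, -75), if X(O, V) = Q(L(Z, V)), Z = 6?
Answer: 13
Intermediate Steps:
L(r, W) = 9 + r (L(r, W) = (6 + r) + 3 = 9 + r)
Q(m) = √(-6 + m) - m
X(O, V) = -12 (X(O, V) = √(-6 + (9 + 6)) - (9 + 6) = √(-6 + 15) - 1*15 = √9 - 15 = 3 - 15 = -12)
(-6 - 5*(3 - 4))² - X(171, -75) = (-6 - 5*(3 - 4))² - 1*(-12) = (-6 - 5*(-1))² + 12 = (-6 + 5)² + 12 = (-1)² + 12 = 1 + 12 = 13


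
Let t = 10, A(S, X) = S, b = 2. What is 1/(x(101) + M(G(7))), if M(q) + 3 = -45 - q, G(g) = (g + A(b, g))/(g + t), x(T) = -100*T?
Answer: -17/172525 ≈ -9.8536e-5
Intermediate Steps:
G(g) = (2 + g)/(10 + g) (G(g) = (g + 2)/(g + 10) = (2 + g)/(10 + g))
M(q) = -48 - q (M(q) = -3 + (-45 - q) = -48 - q)
1/(x(101) + M(G(7))) = 1/(-100*101 + (-48 - (2 + 7)/(10 + 7))) = 1/(-10100 + (-48 - 9/17)) = 1/(-10100 - 825/17) = 1/(-172525/17) = -17/172525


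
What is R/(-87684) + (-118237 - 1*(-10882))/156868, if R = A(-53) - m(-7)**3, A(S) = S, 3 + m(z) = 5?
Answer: -1175468359/1719351714 ≈ -0.68367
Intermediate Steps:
m(z) = 2 (m(z) = -3 + 5 = 2)
R = -61 (R = -53 - 1*2**3 = -53 - 1*8 = -53 - 8 = -61)
R/(-87684) + (-118237 - 1*(-10882))/156868 = -61/(-87684) + (-118237 - 1*(-10882))/156868 = -61*(-1/87684) + (-118237 + 10882)*(1/156868) = 61/87684 - 107355*1/156868 = 61/87684 - 107355/156868 = -1175468359/1719351714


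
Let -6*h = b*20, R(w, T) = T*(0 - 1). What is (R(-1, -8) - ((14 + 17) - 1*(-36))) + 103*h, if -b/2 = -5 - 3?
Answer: -16657/3 ≈ -5552.3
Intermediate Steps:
R(w, T) = -T (R(w, T) = T*(-1) = -T)
b = 16 (b = -2*(-5 - 3) = -2*(-8) = 16)
h = -160/3 (h = -8*20/3 = -⅙*320 = -160/3 ≈ -53.333)
(R(-1, -8) - ((14 + 17) - 1*(-36))) + 103*h = (-1*(-8) - ((14 + 17) - 1*(-36))) + 103*(-160/3) = (8 - (31 + 36)) - 16480/3 = (8 - 1*67) - 16480/3 = (8 - 67) - 16480/3 = -59 - 16480/3 = -16657/3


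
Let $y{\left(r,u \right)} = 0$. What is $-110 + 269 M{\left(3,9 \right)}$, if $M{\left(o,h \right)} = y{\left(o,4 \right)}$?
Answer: $-110$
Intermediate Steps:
$M{\left(o,h \right)} = 0$
$-110 + 269 M{\left(3,9 \right)} = -110 + 269 \cdot 0 = -110 + 0 = -110$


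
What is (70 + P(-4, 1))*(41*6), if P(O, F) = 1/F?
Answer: 17466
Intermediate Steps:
(70 + P(-4, 1))*(41*6) = (70 + 1/1)*(41*6) = (70 + 1)*246 = 71*246 = 17466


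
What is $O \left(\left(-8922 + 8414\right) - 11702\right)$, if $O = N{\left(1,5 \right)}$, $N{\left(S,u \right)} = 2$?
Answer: $-24420$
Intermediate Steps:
$O = 2$
$O \left(\left(-8922 + 8414\right) - 11702\right) = 2 \left(\left(-8922 + 8414\right) - 11702\right) = 2 \left(-508 - 11702\right) = 2 \left(-12210\right) = -24420$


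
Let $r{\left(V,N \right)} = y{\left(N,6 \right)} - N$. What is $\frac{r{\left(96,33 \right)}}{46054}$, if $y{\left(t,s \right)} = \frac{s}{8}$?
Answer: $- \frac{129}{184216} \approx -0.00070027$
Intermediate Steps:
$y{\left(t,s \right)} = \frac{s}{8}$ ($y{\left(t,s \right)} = s \frac{1}{8} = \frac{s}{8}$)
$r{\left(V,N \right)} = \frac{3}{4} - N$ ($r{\left(V,N \right)} = \frac{1}{8} \cdot 6 - N = \frac{3}{4} - N$)
$\frac{r{\left(96,33 \right)}}{46054} = \frac{\frac{3}{4} - 33}{46054} = \left(\frac{3}{4} - 33\right) \frac{1}{46054} = \left(- \frac{129}{4}\right) \frac{1}{46054} = - \frac{129}{184216}$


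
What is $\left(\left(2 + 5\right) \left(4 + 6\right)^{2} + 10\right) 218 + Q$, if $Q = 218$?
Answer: $154998$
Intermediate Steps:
$\left(\left(2 + 5\right) \left(4 + 6\right)^{2} + 10\right) 218 + Q = \left(\left(2 + 5\right) \left(4 + 6\right)^{2} + 10\right) 218 + 218 = \left(7 \cdot 10^{2} + 10\right) 218 + 218 = \left(7 \cdot 100 + 10\right) 218 + 218 = \left(700 + 10\right) 218 + 218 = 710 \cdot 218 + 218 = 154780 + 218 = 154998$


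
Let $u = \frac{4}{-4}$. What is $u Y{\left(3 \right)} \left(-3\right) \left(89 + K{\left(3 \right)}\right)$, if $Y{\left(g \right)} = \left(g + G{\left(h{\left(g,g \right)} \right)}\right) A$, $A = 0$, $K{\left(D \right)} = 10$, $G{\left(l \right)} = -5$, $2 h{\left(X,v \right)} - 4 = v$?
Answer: $0$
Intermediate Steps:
$h{\left(X,v \right)} = 2 + \frac{v}{2}$
$u = -1$ ($u = 4 \left(- \frac{1}{4}\right) = -1$)
$Y{\left(g \right)} = 0$ ($Y{\left(g \right)} = \left(g - 5\right) 0 = \left(-5 + g\right) 0 = 0$)
$u Y{\left(3 \right)} \left(-3\right) \left(89 + K{\left(3 \right)}\right) = \left(-1\right) 0 \left(-3\right) \left(89 + 10\right) = 0 \left(-3\right) 99 = 0 \cdot 99 = 0$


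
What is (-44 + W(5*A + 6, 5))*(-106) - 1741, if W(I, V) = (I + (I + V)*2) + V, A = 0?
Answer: -575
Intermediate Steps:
W(I, V) = 3*I + 3*V (W(I, V) = (I + (2*I + 2*V)) + V = (2*V + 3*I) + V = 3*I + 3*V)
(-44 + W(5*A + 6, 5))*(-106) - 1741 = (-44 + (3*(5*0 + 6) + 3*5))*(-106) - 1741 = (-44 + (3*(0 + 6) + 15))*(-106) - 1741 = (-44 + (3*6 + 15))*(-106) - 1741 = (-44 + (18 + 15))*(-106) - 1741 = (-44 + 33)*(-106) - 1741 = -11*(-106) - 1741 = 1166 - 1741 = -575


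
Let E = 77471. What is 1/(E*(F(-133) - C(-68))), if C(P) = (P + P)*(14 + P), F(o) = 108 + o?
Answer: -1/570883799 ≈ -1.7517e-9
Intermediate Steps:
C(P) = 2*P*(14 + P) (C(P) = (2*P)*(14 + P) = 2*P*(14 + P))
1/(E*(F(-133) - C(-68))) = 1/(77471*((108 - 133) - 2*(-68)*(14 - 68))) = 1/(77471*(-25 - 2*(-68)*(-54))) = 1/(77471*(-25 - 1*7344)) = 1/(77471*(-25 - 7344)) = (1/77471)/(-7369) = (1/77471)*(-1/7369) = -1/570883799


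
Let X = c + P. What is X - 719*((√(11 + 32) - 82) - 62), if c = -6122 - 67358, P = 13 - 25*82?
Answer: 28019 - 719*√43 ≈ 23304.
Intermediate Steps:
P = -2037 (P = 13 - 2050 = -2037)
c = -73480
X = -75517 (X = -73480 - 2037 = -75517)
X - 719*((√(11 + 32) - 82) - 62) = -75517 - 719*((√(11 + 32) - 82) - 62) = -75517 - 719*((√43 - 82) - 62) = -75517 - 719*((-82 + √43) - 62) = -75517 - 719*(-144 + √43) = -75517 + (103536 - 719*√43) = 28019 - 719*√43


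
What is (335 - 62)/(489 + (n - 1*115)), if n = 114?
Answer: 273/488 ≈ 0.55943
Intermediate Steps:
(335 - 62)/(489 + (n - 1*115)) = (335 - 62)/(489 + (114 - 1*115)) = 273/(489 + (114 - 115)) = 273/(489 - 1) = 273/488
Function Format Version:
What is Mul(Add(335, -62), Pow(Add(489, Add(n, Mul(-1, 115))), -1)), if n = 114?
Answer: Rational(273, 488) ≈ 0.55943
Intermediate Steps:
Mul(Add(335, -62), Pow(Add(489, Add(n, Mul(-1, 115))), -1)) = Mul(Add(335, -62), Pow(Add(489, Add(114, Mul(-1, 115))), -1)) = Mul(273, Pow(Add(489, Add(114, -115)), -1)) = Mul(273, Pow(Add(489, -1), -1)) = Mul(273, Pow(488, -1)) = Mul(273, Rational(1, 488)) = Rational(273, 488)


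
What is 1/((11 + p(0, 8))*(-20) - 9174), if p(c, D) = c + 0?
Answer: -1/9394 ≈ -0.00010645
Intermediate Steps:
p(c, D) = c
1/((11 + p(0, 8))*(-20) - 9174) = 1/((11 + 0)*(-20) - 9174) = 1/(11*(-20) - 9174) = 1/(-220 - 9174) = 1/(-9394) = -1/9394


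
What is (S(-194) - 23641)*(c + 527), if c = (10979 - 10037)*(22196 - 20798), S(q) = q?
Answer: -31401253905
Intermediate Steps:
c = 1316916 (c = 942*1398 = 1316916)
(S(-194) - 23641)*(c + 527) = (-194 - 23641)*(1316916 + 527) = -23835*1317443 = -31401253905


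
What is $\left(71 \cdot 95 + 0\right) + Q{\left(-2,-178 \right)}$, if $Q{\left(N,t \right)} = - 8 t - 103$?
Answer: $8066$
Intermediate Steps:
$Q{\left(N,t \right)} = -103 - 8 t$
$\left(71 \cdot 95 + 0\right) + Q{\left(-2,-178 \right)} = \left(71 \cdot 95 + 0\right) - -1321 = \left(6745 + 0\right) + \left(-103 + 1424\right) = 6745 + 1321 = 8066$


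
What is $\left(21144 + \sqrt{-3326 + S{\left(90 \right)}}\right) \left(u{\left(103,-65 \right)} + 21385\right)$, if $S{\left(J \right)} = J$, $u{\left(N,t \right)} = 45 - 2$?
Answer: $453073632 + 42856 i \sqrt{809} \approx 4.5307 \cdot 10^{8} + 1.219 \cdot 10^{6} i$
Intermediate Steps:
$u{\left(N,t \right)} = 43$
$\left(21144 + \sqrt{-3326 + S{\left(90 \right)}}\right) \left(u{\left(103,-65 \right)} + 21385\right) = \left(21144 + \sqrt{-3326 + 90}\right) \left(43 + 21385\right) = \left(21144 + \sqrt{-3236}\right) 21428 = \left(21144 + 2 i \sqrt{809}\right) 21428 = 453073632 + 42856 i \sqrt{809}$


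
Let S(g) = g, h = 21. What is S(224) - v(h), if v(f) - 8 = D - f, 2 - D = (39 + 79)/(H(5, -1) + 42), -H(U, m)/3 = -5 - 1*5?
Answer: 8519/36 ≈ 236.64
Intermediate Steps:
H(U, m) = 30 (H(U, m) = -3*(-5 - 1*5) = -3*(-5 - 5) = -3*(-10) = 30)
D = 13/36 (D = 2 - (39 + 79)/(30 + 42) = 2 - 118/72 = 2 - 1*59/36 = 2 - 59/36 = 13/36 ≈ 0.36111)
v(f) = 301/36 - f (v(f) = 8 + (13/36 - f) = 301/36 - f)
S(224) - v(h) = 224 - (301/36 - 1*21) = 224 - (301/36 - 21) = 224 - 1*(-455/36) = 224 + 455/36 = 8519/36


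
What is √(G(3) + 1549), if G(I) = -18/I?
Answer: √1543 ≈ 39.281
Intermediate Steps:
√(G(3) + 1549) = √(-18/3 + 1549) = √(-18*⅓ + 1549) = √(-6 + 1549) = √1543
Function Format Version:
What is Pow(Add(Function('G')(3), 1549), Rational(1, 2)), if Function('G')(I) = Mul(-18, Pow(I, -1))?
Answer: Pow(1543, Rational(1, 2)) ≈ 39.281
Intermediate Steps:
Pow(Add(Function('G')(3), 1549), Rational(1, 2)) = Pow(Add(Mul(-18, Pow(3, -1)), 1549), Rational(1, 2)) = Pow(Add(Mul(-18, Rational(1, 3)), 1549), Rational(1, 2)) = Pow(Add(-6, 1549), Rational(1, 2)) = Pow(1543, Rational(1, 2))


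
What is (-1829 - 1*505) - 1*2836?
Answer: -5170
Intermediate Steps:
(-1829 - 1*505) - 1*2836 = (-1829 - 505) - 2836 = -2334 - 2836 = -5170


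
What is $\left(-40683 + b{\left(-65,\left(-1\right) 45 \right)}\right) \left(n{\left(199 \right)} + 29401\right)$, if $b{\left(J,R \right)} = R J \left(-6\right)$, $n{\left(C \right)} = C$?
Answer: $-1723696800$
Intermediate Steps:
$b{\left(J,R \right)} = - 6 J R$ ($b{\left(J,R \right)} = J R \left(-6\right) = - 6 J R$)
$\left(-40683 + b{\left(-65,\left(-1\right) 45 \right)}\right) \left(n{\left(199 \right)} + 29401\right) = \left(-40683 - - 390 \left(\left(-1\right) 45\right)\right) \left(199 + 29401\right) = \left(-40683 - \left(-390\right) \left(-45\right)\right) 29600 = \left(-40683 - 17550\right) 29600 = \left(-58233\right) 29600 = -1723696800$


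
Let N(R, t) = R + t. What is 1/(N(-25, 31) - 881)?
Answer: -1/875 ≈ -0.0011429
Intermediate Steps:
1/(N(-25, 31) - 881) = 1/((-25 + 31) - 881) = 1/(6 - 881) = 1/(-875) = -1/875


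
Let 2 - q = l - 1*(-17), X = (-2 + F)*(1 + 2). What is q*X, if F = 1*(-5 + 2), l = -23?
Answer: -120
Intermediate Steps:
F = -3 (F = 1*(-3) = -3)
X = -15 (X = (-2 - 3)*(1 + 2) = -5*3 = -15)
q = 8 (q = 2 - (-23 - 1*(-17)) = 2 - (-23 + 17) = 2 - 1*(-6) = 2 + 6 = 8)
q*X = 8*(-15) = -120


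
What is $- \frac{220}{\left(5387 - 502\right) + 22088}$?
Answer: $- \frac{220}{26973} \approx -0.0081563$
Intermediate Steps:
$- \frac{220}{\left(5387 - 502\right) + 22088} = - \frac{220}{4885 + 22088} = - \frac{220}{26973}$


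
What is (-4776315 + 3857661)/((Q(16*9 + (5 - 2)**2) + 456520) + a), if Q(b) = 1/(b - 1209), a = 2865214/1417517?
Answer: -1375131291196608/683366877295507 ≈ -2.0123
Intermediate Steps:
a = 2865214/1417517 (a = 2865214*(1/1417517) = 2865214/1417517 ≈ 2.0213)
Q(b) = 1/(-1209 + b)
(-4776315 + 3857661)/((Q(16*9 + (5 - 2)**2) + 456520) + a) = (-4776315 + 3857661)/((1/(-1209 + (16*9 + (5 - 2)**2)) + 456520) + 2865214/1417517) = -918654/((1/(-1209 + (144 + 3**2)) + 456520) + 2865214/1417517) = -918654/((1/(-1209 + (144 + 9)) + 456520) + 2865214/1417517) = -918654/((1/(-1209 + 153) + 456520) + 2865214/1417517) = -918654/((1/(-1056) + 456520) + 2865214/1417517) = -918654/((-1/1056 + 456520) + 2865214/1417517) = -918654/(482085119/1056 + 2865214/1417517) = -918654/683366877295507/1496897952 = -918654*1496897952/683366877295507 = -1375131291196608/683366877295507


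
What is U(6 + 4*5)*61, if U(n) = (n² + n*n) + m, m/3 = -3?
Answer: 81923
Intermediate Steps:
m = -9 (m = 3*(-3) = -9)
U(n) = -9 + 2*n² (U(n) = (n² + n*n) - 9 = (n² + n²) - 9 = 2*n² - 9 = -9 + 2*n²)
U(6 + 4*5)*61 = (-9 + 2*(6 + 4*5)²)*61 = (-9 + 2*(6 + 20)²)*61 = (-9 + 2*26²)*61 = (-9 + 2*676)*61 = (-9 + 1352)*61 = 1343*61 = 81923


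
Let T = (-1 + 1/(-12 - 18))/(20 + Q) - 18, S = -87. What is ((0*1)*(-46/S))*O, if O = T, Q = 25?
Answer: 0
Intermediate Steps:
T = -24331/1350 (T = (-1 + 1/(-12 - 18))/(20 + 25) - 18 = (-1 + 1/(-30))/45 - 18 = (-1 - 1/30)*(1/45) - 18 = -31/30*1/45 - 18 = -31/1350 - 18 = -24331/1350 ≈ -18.023)
O = -24331/1350 ≈ -18.023
((0*1)*(-46/S))*O = ((0*1)*(-46/(-87)))*(-24331/1350) = (0*(-46*(-1/87)))*(-24331/1350) = (0*(46/87))*(-24331/1350) = 0*(-24331/1350) = 0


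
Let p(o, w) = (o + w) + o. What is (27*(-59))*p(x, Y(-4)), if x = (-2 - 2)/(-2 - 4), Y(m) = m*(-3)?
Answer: -21240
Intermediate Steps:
Y(m) = -3*m
x = ⅔ (x = -4/(-6) = -4*(-⅙) = ⅔ ≈ 0.66667)
p(o, w) = w + 2*o
(27*(-59))*p(x, Y(-4)) = (27*(-59))*(-3*(-4) + 2*(⅔)) = -1593*(12 + 4/3) = -1593*40/3 = -21240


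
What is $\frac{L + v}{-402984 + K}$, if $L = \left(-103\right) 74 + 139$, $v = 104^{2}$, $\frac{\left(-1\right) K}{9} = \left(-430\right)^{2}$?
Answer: $- \frac{1111}{689028} \approx -0.0016124$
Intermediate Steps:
$K = -1664100$ ($K = - 9 \left(-430\right)^{2} = \left(-9\right) 184900 = -1664100$)
$v = 10816$
$L = -7483$ ($L = -7622 + 139 = -7483$)
$\frac{L + v}{-402984 + K} = \frac{-7483 + 10816}{-402984 - 1664100} = \frac{3333}{-2067084} = 3333 \left(- \frac{1}{2067084}\right) = - \frac{1111}{689028}$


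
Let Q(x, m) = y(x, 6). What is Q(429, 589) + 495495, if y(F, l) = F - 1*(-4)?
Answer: 495928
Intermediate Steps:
y(F, l) = 4 + F (y(F, l) = F + 4 = 4 + F)
Q(x, m) = 4 + x
Q(429, 589) + 495495 = (4 + 429) + 495495 = 433 + 495495 = 495928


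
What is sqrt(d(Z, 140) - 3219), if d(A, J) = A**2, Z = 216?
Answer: sqrt(43437) ≈ 208.42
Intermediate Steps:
sqrt(d(Z, 140) - 3219) = sqrt(216**2 - 3219) = sqrt(46656 - 3219) = sqrt(43437)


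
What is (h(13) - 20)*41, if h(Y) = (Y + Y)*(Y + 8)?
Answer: 21566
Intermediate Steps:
h(Y) = 2*Y*(8 + Y) (h(Y) = (2*Y)*(8 + Y) = 2*Y*(8 + Y))
(h(13) - 20)*41 = (2*13*(8 + 13) - 20)*41 = (2*13*21 - 20)*41 = (546 - 20)*41 = 526*41 = 21566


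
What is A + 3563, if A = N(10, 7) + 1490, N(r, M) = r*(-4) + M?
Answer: 5020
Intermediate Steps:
N(r, M) = M - 4*r (N(r, M) = -4*r + M = M - 4*r)
A = 1457 (A = (7 - 4*10) + 1490 = (7 - 40) + 1490 = -33 + 1490 = 1457)
A + 3563 = 1457 + 3563 = 5020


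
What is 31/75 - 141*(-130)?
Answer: 1374781/75 ≈ 18330.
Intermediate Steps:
31/75 - 141*(-130) = 31*(1/75) + 18330 = 31/75 + 18330 = 1374781/75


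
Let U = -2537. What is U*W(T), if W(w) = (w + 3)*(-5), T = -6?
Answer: -38055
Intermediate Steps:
W(w) = -15 - 5*w (W(w) = (3 + w)*(-5) = -15 - 5*w)
U*W(T) = -2537*(-15 - 5*(-6)) = -2537*(-15 + 30) = -2537*15 = -38055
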